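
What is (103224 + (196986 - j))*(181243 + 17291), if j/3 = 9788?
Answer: 53772139764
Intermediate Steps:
j = 29364 (j = 3*9788 = 29364)
(103224 + (196986 - j))*(181243 + 17291) = (103224 + (196986 - 1*29364))*(181243 + 17291) = (103224 + (196986 - 29364))*198534 = (103224 + 167622)*198534 = 270846*198534 = 53772139764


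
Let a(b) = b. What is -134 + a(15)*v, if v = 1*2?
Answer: -104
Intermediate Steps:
v = 2
-134 + a(15)*v = -134 + 15*2 = -134 + 30 = -104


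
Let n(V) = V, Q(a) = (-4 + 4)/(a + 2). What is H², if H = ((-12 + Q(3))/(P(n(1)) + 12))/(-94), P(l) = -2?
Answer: 9/55225 ≈ 0.00016297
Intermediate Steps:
Q(a) = 0 (Q(a) = 0/(2 + a) = 0)
H = 3/235 (H = ((-12 + 0)/(-2 + 12))/(-94) = -12/10*(-1/94) = -12*⅒*(-1/94) = -6/5*(-1/94) = 3/235 ≈ 0.012766)
H² = (3/235)² = 9/55225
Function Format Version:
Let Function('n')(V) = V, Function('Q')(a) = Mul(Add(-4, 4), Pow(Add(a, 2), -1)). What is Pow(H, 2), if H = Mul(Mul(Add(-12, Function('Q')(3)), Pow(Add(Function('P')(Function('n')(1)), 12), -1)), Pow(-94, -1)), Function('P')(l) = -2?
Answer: Rational(9, 55225) ≈ 0.00016297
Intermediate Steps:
Function('Q')(a) = 0 (Function('Q')(a) = Mul(0, Pow(Add(2, a), -1)) = 0)
H = Rational(3, 235) (H = Mul(Mul(Add(-12, 0), Pow(Add(-2, 12), -1)), Pow(-94, -1)) = Mul(Mul(-12, Pow(10, -1)), Rational(-1, 94)) = Mul(Mul(-12, Rational(1, 10)), Rational(-1, 94)) = Mul(Rational(-6, 5), Rational(-1, 94)) = Rational(3, 235) ≈ 0.012766)
Pow(H, 2) = Pow(Rational(3, 235), 2) = Rational(9, 55225)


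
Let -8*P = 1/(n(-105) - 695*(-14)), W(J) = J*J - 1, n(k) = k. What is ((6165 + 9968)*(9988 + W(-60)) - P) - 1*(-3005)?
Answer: 16878559852001/77000 ≈ 2.1920e+8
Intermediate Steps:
W(J) = -1 + J² (W(J) = J² - 1 = -1 + J²)
P = -1/77000 (P = -1/(8*(-105 - 695*(-14))) = -1/(8*(-105 + 9730)) = -⅛/9625 = -⅛*1/9625 = -1/77000 ≈ -1.2987e-5)
((6165 + 9968)*(9988 + W(-60)) - P) - 1*(-3005) = ((6165 + 9968)*(9988 + (-1 + (-60)²)) - 1*(-1/77000)) - 1*(-3005) = (16133*(9988 + (-1 + 3600)) + 1/77000) + 3005 = (16133*(9988 + 3599) + 1/77000) + 3005 = (16133*13587 + 1/77000) + 3005 = (219199071 + 1/77000) + 3005 = 16878328467001/77000 + 3005 = 16878559852001/77000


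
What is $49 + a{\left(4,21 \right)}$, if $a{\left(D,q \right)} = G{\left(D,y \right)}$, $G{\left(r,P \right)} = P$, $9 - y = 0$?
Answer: $58$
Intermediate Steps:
$y = 9$ ($y = 9 - 0 = 9 + 0 = 9$)
$a{\left(D,q \right)} = 9$
$49 + a{\left(4,21 \right)} = 49 + 9 = 58$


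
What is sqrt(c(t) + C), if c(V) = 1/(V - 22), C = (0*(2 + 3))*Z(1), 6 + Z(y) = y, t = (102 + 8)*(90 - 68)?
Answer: sqrt(2398)/2398 ≈ 0.020421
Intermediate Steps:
t = 2420 (t = 110*22 = 2420)
Z(y) = -6 + y
C = 0 (C = (0*(2 + 3))*(-6 + 1) = (0*5)*(-5) = 0*(-5) = 0)
c(V) = 1/(-22 + V)
sqrt(c(t) + C) = sqrt(1/(-22 + 2420) + 0) = sqrt(1/2398 + 0) = sqrt(1/2398) = sqrt(2398)/2398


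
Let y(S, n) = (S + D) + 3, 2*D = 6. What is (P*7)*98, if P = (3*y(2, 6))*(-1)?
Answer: -16464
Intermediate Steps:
D = 3 (D = (1/2)*6 = 3)
y(S, n) = 6 + S (y(S, n) = (S + 3) + 3 = (3 + S) + 3 = 6 + S)
P = -24 (P = (3*(6 + 2))*(-1) = (3*8)*(-1) = 24*(-1) = -24)
(P*7)*98 = -24*7*98 = -168*98 = -16464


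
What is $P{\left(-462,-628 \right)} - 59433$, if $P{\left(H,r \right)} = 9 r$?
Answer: $-65085$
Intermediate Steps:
$P{\left(-462,-628 \right)} - 59433 = 9 \left(-628\right) - 59433 = -5652 - 59433 = -65085$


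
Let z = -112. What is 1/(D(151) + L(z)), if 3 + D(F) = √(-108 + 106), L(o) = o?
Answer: -115/13227 - I*√2/13227 ≈ -0.0086943 - 0.00010692*I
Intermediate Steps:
D(F) = -3 + I*√2 (D(F) = -3 + √(-108 + 106) = -3 + √(-2) = -3 + I*√2)
1/(D(151) + L(z)) = 1/((-3 + I*√2) - 112) = 1/(-115 + I*√2)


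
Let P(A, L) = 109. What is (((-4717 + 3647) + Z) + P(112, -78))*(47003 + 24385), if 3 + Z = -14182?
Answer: -1081242648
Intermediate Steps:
Z = -14185 (Z = -3 - 14182 = -14185)
(((-4717 + 3647) + Z) + P(112, -78))*(47003 + 24385) = (((-4717 + 3647) - 14185) + 109)*(47003 + 24385) = ((-1070 - 14185) + 109)*71388 = (-15255 + 109)*71388 = -15146*71388 = -1081242648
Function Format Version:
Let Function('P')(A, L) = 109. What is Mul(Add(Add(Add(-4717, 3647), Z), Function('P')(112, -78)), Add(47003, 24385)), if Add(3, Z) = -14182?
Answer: -1081242648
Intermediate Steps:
Z = -14185 (Z = Add(-3, -14182) = -14185)
Mul(Add(Add(Add(-4717, 3647), Z), Function('P')(112, -78)), Add(47003, 24385)) = Mul(Add(Add(Add(-4717, 3647), -14185), 109), Add(47003, 24385)) = Mul(Add(Add(-1070, -14185), 109), 71388) = Mul(Add(-15255, 109), 71388) = Mul(-15146, 71388) = -1081242648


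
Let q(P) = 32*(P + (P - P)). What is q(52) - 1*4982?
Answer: -3318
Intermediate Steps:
q(P) = 32*P (q(P) = 32*(P + 0) = 32*P)
q(52) - 1*4982 = 32*52 - 1*4982 = 1664 - 4982 = -3318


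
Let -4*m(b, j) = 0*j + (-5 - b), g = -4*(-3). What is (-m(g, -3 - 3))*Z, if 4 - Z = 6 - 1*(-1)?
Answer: 51/4 ≈ 12.750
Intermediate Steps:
Z = -3 (Z = 4 - (6 - 1*(-1)) = 4 - (6 + 1) = 4 - 1*7 = 4 - 7 = -3)
g = 12
m(b, j) = 5/4 + b/4 (m(b, j) = -(0*j + (-5 - b))/4 = -(0 + (-5 - b))/4 = -(-5 - b)/4 = 5/4 + b/4)
(-m(g, -3 - 3))*Z = -(5/4 + (¼)*12)*(-3) = -(5/4 + 3)*(-3) = -1*17/4*(-3) = -17/4*(-3) = 51/4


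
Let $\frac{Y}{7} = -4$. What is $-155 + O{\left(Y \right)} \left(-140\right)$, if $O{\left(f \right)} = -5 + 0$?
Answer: $545$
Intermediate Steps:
$Y = -28$ ($Y = 7 \left(-4\right) = -28$)
$O{\left(f \right)} = -5$
$-155 + O{\left(Y \right)} \left(-140\right) = -155 - -700 = -155 + 700 = 545$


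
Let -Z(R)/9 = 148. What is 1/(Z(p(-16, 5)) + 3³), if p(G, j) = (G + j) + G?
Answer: -1/1305 ≈ -0.00076628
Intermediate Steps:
p(G, j) = j + 2*G
Z(R) = -1332 (Z(R) = -9*148 = -1332)
1/(Z(p(-16, 5)) + 3³) = 1/(-1332 + 3³) = 1/(-1332 + 27) = 1/(-1305) = -1/1305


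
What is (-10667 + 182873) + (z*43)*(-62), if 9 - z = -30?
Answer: 68232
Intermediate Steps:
z = 39 (z = 9 - 1*(-30) = 9 + 30 = 39)
(-10667 + 182873) + (z*43)*(-62) = (-10667 + 182873) + (39*43)*(-62) = 172206 + 1677*(-62) = 172206 - 103974 = 68232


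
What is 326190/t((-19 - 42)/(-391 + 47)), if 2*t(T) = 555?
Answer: 43492/37 ≈ 1175.5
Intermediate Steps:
t(T) = 555/2 (t(T) = (½)*555 = 555/2)
326190/t((-19 - 42)/(-391 + 47)) = 326190/(555/2) = 326190*(2/555) = 43492/37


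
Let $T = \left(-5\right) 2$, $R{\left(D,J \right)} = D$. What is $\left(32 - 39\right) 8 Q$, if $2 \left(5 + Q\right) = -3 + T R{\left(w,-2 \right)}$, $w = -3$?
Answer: $-476$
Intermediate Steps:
$T = -10$
$Q = \frac{17}{2}$ ($Q = -5 + \frac{-3 - -30}{2} = -5 + \frac{-3 + 30}{2} = -5 + \frac{1}{2} \cdot 27 = -5 + \frac{27}{2} = \frac{17}{2} \approx 8.5$)
$\left(32 - 39\right) 8 Q = \left(32 - 39\right) 8 \cdot \frac{17}{2} = \left(-7\right) 68 = -476$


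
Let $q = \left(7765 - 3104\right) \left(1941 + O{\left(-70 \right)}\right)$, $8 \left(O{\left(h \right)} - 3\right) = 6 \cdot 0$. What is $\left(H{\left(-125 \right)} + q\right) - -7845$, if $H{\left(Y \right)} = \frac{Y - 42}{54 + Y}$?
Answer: $\frac{643887026}{71} \approx 9.0688 \cdot 10^{6}$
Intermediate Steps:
$O{\left(h \right)} = 3$ ($O{\left(h \right)} = 3 + \frac{6 \cdot 0}{8} = 3 + \frac{1}{8} \cdot 0 = 3 + 0 = 3$)
$H{\left(Y \right)} = \frac{-42 + Y}{54 + Y}$
$q = 9060984$ ($q = \left(7765 - 3104\right) \left(1941 + 3\right) = 4661 \cdot 1944 = 9060984$)
$\left(H{\left(-125 \right)} + q\right) - -7845 = \left(\frac{-42 - 125}{54 - 125} + 9060984\right) - -7845 = \left(\frac{1}{-71} \left(-167\right) + 9060984\right) + 7845 = \left(\left(- \frac{1}{71}\right) \left(-167\right) + 9060984\right) + 7845 = \left(\frac{167}{71} + 9060984\right) + 7845 = \frac{643330031}{71} + 7845 = \frac{643887026}{71}$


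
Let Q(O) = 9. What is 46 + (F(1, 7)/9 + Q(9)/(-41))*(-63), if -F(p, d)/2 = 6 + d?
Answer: 9915/41 ≈ 241.83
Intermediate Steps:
F(p, d) = -12 - 2*d (F(p, d) = -2*(6 + d) = -12 - 2*d)
46 + (F(1, 7)/9 + Q(9)/(-41))*(-63) = 46 + ((-12 - 2*7)/9 + 9/(-41))*(-63) = 46 + ((-12 - 14)*(⅑) + 9*(-1/41))*(-63) = 46 + (-26*⅑ - 9/41)*(-63) = 46 + (-26/9 - 9/41)*(-63) = 46 - 1147/369*(-63) = 46 + 8029/41 = 9915/41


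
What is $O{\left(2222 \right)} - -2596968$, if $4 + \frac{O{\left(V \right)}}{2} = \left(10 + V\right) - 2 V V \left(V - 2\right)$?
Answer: $-97857756248480$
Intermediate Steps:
$O{\left(V \right)} = -8 - 4 V^{2} \left(-2 + V\right) \left(10 + V\right)$ ($O{\left(V \right)} = -8 + 2 \left(10 + V\right) - 2 V V \left(V - 2\right) = -8 + 2 \left(10 + V\right) - 2 V V \left(-2 + V\right) = -8 + 2 \left(10 + V\right) \left(- 2 V^{2} \left(-2 + V\right)\right) = -8 + 2 \left(- 2 V^{2} \left(-2 + V\right) \left(10 + V\right)\right) = -8 - 4 V^{2} \left(-2 + V\right) \left(10 + V\right)$)
$O{\left(2222 \right)} - -2596968 = \left(-8 - 32 \cdot 2222^{3} - 4 \cdot 2222^{4} + 80 \cdot 2222^{2}\right) - -2596968 = \left(-8 - 351060641536 - 97507093186624 + 80 \cdot 4937284\right) + 2596968 = \left(-8 - 351060641536 - 97507093186624 + 394982720\right) + 2596968 = -97857758845448 + 2596968 = -97857756248480$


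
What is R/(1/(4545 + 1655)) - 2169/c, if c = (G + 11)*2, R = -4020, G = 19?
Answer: -498480723/20 ≈ -2.4924e+7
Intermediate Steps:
c = 60 (c = (19 + 11)*2 = 30*2 = 60)
R/(1/(4545 + 1655)) - 2169/c = -4020/(1/(4545 + 1655)) - 2169/60 = -4020/(1/6200) - 2169*1/60 = -4020/1/6200 - 723/20 = -4020*6200 - 723/20 = -24924000 - 723/20 = -498480723/20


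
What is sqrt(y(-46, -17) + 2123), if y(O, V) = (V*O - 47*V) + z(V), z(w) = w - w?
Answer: 2*sqrt(926) ≈ 60.860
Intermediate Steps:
z(w) = 0
y(O, V) = -47*V + O*V (y(O, V) = (V*O - 47*V) + 0 = (O*V - 47*V) + 0 = (-47*V + O*V) + 0 = -47*V + O*V)
sqrt(y(-46, -17) + 2123) = sqrt(-17*(-47 - 46) + 2123) = sqrt(-17*(-93) + 2123) = sqrt(1581 + 2123) = sqrt(3704) = 2*sqrt(926)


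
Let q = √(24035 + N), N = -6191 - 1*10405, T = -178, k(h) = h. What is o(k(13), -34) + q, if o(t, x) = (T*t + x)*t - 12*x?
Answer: -30116 + √7439 ≈ -30030.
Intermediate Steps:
N = -16596 (N = -6191 - 10405 = -16596)
o(t, x) = -12*x + t*(x - 178*t) (o(t, x) = (-178*t + x)*t - 12*x = (x - 178*t)*t - 12*x = t*(x - 178*t) - 12*x = -12*x + t*(x - 178*t))
q = √7439 (q = √(24035 - 16596) = √7439 ≈ 86.250)
o(k(13), -34) + q = (-178*13² - 12*(-34) + 13*(-34)) + √7439 = (-178*169 + 408 - 442) + √7439 = (-30082 + 408 - 442) + √7439 = -30116 + √7439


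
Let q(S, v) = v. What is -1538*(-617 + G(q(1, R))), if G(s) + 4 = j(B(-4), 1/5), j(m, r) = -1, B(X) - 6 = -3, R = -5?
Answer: 956636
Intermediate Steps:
B(X) = 3 (B(X) = 6 - 3 = 3)
G(s) = -5 (G(s) = -4 - 1 = -5)
-1538*(-617 + G(q(1, R))) = -1538*(-617 - 5) = -1538*(-622) = 956636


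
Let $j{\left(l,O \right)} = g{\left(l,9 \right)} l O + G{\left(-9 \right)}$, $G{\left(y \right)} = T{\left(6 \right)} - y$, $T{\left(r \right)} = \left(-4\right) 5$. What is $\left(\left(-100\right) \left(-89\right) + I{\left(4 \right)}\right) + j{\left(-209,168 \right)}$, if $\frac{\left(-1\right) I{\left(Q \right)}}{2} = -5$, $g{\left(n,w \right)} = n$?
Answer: $7347307$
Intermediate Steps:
$I{\left(Q \right)} = 10$ ($I{\left(Q \right)} = \left(-2\right) \left(-5\right) = 10$)
$T{\left(r \right)} = -20$
$G{\left(y \right)} = -20 - y$
$j{\left(l,O \right)} = -11 + O l^{2}$ ($j{\left(l,O \right)} = l l O - 11 = l^{2} O + \left(-20 + 9\right) = O l^{2} - 11 = -11 + O l^{2}$)
$\left(\left(-100\right) \left(-89\right) + I{\left(4 \right)}\right) + j{\left(-209,168 \right)} = \left(\left(-100\right) \left(-89\right) + 10\right) - \left(11 - 168 \left(-209\right)^{2}\right) = \left(8900 + 10\right) + \left(-11 + 168 \cdot 43681\right) = 8910 + \left(-11 + 7338408\right) = 8910 + 7338397 = 7347307$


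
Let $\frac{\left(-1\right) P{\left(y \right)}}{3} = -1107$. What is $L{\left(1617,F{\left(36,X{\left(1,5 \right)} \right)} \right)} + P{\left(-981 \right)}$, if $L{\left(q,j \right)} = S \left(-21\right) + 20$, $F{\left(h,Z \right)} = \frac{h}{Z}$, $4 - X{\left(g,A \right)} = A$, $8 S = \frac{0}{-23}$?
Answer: $3341$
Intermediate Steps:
$S = 0$ ($S = \frac{0 \frac{1}{-23}}{8} = \frac{0 \left(- \frac{1}{23}\right)}{8} = \frac{1}{8} \cdot 0 = 0$)
$P{\left(y \right)} = 3321$ ($P{\left(y \right)} = \left(-3\right) \left(-1107\right) = 3321$)
$X{\left(g,A \right)} = 4 - A$
$L{\left(q,j \right)} = 20$ ($L{\left(q,j \right)} = 0 \left(-21\right) + 20 = 0 + 20 = 20$)
$L{\left(1617,F{\left(36,X{\left(1,5 \right)} \right)} \right)} + P{\left(-981 \right)} = 20 + 3321 = 3341$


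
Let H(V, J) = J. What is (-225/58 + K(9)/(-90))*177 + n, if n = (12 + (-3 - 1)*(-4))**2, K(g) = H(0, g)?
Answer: 11551/145 ≈ 79.662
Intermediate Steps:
K(g) = g
n = 784 (n = (12 - 4*(-4))**2 = (12 + 16)**2 = 28**2 = 784)
(-225/58 + K(9)/(-90))*177 + n = (-225/58 + 9/(-90))*177 + 784 = (-225*1/58 + 9*(-1/90))*177 + 784 = (-225/58 - 1/10)*177 + 784 = -577/145*177 + 784 = -102129/145 + 784 = 11551/145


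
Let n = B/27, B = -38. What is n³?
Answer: -54872/19683 ≈ -2.7878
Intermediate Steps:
n = -38/27 ≈ -1.4074
n³ = (-38/27)³ = -54872/19683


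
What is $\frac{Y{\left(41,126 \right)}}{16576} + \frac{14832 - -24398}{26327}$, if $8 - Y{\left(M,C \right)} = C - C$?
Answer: $\frac{11615841}{7792792} \approx 1.4906$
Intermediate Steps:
$Y{\left(M,C \right)} = 8$ ($Y{\left(M,C \right)} = 8 - \left(C - C\right) = 8 - 0 = 8 + 0 = 8$)
$\frac{Y{\left(41,126 \right)}}{16576} + \frac{14832 - -24398}{26327} = \frac{8}{16576} + \frac{14832 - -24398}{26327} = 8 \cdot \frac{1}{16576} + \left(14832 + 24398\right) \frac{1}{26327} = \frac{1}{2072} + 39230 \cdot \frac{1}{26327} = \frac{1}{2072} + \frac{39230}{26327} = \frac{11615841}{7792792}$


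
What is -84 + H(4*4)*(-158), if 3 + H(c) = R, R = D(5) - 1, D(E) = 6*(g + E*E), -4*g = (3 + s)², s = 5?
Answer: -7984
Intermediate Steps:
g = -16 (g = -(3 + 5)²/4 = -¼*8² = -¼*64 = -16)
D(E) = -96 + 6*E² (D(E) = 6*(-16 + E*E) = 6*(-16 + E²) = -96 + 6*E²)
R = 53 (R = (-96 + 6*5²) - 1 = (-96 + 6*25) - 1 = (-96 + 150) - 1 = 54 - 1 = 53)
H(c) = 50 (H(c) = -3 + 53 = 50)
-84 + H(4*4)*(-158) = -84 + 50*(-158) = -84 - 7900 = -7984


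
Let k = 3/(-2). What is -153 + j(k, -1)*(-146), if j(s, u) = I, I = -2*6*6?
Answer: 10359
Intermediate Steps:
k = -3/2 (k = 3*(-½) = -3/2 ≈ -1.5000)
I = -72 (I = -12*6 = -72)
j(s, u) = -72
-153 + j(k, -1)*(-146) = -153 - 72*(-146) = -153 + 10512 = 10359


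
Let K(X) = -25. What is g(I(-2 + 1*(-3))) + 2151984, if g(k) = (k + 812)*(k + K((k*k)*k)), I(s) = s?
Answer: 2127774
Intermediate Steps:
g(k) = (-25 + k)*(812 + k) (g(k) = (k + 812)*(k - 25) = (812 + k)*(-25 + k) = (-25 + k)*(812 + k))
g(I(-2 + 1*(-3))) + 2151984 = (-20300 + (-2 + 1*(-3))² + 787*(-2 + 1*(-3))) + 2151984 = (-20300 + (-2 - 3)² + 787*(-2 - 3)) + 2151984 = (-20300 + (-5)² + 787*(-5)) + 2151984 = (-20300 + 25 - 3935) + 2151984 = -24210 + 2151984 = 2127774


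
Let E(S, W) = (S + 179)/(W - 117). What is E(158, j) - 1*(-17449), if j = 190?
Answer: 1274114/73 ≈ 17454.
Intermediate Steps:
E(S, W) = (179 + S)/(-117 + W)
E(158, j) - 1*(-17449) = (179 + 158)/(-117 + 190) - 1*(-17449) = 337/73 + 17449 = 1274114/73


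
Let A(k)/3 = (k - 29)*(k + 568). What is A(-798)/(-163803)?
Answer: -190210/54601 ≈ -3.4836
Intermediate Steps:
A(k) = 3*(-29 + k)*(568 + k) (A(k) = 3*((k - 29)*(k + 568)) = 3*((-29 + k)*(568 + k)) = 3*(-29 + k)*(568 + k))
A(-798)/(-163803) = (-49416 + 3*(-798)**2 + 1617*(-798))/(-163803) = (-49416 + 3*636804 - 1290366)*(-1/163803) = (-49416 + 1910412 - 1290366)*(-1/163803) = 570630*(-1/163803) = -190210/54601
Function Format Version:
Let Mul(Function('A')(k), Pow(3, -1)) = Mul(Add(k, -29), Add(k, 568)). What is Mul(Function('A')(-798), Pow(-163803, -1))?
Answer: Rational(-190210, 54601) ≈ -3.4836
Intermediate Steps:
Function('A')(k) = Mul(3, Add(-29, k), Add(568, k)) (Function('A')(k) = Mul(3, Mul(Add(k, -29), Add(k, 568))) = Mul(3, Mul(Add(-29, k), Add(568, k))) = Mul(3, Add(-29, k), Add(568, k)))
Mul(Function('A')(-798), Pow(-163803, -1)) = Mul(Add(-49416, Mul(3, Pow(-798, 2)), Mul(1617, -798)), Pow(-163803, -1)) = Mul(Add(-49416, Mul(3, 636804), -1290366), Rational(-1, 163803)) = Mul(Add(-49416, 1910412, -1290366), Rational(-1, 163803)) = Mul(570630, Rational(-1, 163803)) = Rational(-190210, 54601)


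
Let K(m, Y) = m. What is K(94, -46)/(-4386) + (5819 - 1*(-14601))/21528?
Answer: 3647437/3934242 ≈ 0.92710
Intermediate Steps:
K(94, -46)/(-4386) + (5819 - 1*(-14601))/21528 = 94/(-4386) + (5819 - 1*(-14601))/21528 = 94*(-1/4386) + (5819 + 14601)*(1/21528) = -47/2193 + 20420*(1/21528) = -47/2193 + 5105/5382 = 3647437/3934242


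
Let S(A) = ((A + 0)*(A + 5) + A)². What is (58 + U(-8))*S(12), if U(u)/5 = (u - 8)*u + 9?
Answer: 34665408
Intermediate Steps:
U(u) = 45 + 5*u*(-8 + u) (U(u) = 5*((u - 8)*u + 9) = 5*((-8 + u)*u + 9) = 5*(u*(-8 + u) + 9) = 5*(9 + u*(-8 + u)) = 45 + 5*u*(-8 + u))
S(A) = (A + A*(5 + A))² (S(A) = (A*(5 + A) + A)² = (A + A*(5 + A))²)
(58 + U(-8))*S(12) = (58 + (45 - 40*(-8) + 5*(-8)²))*(12²*(6 + 12)²) = (58 + (45 + 320 + 5*64))*(144*18²) = (58 + (45 + 320 + 320))*(144*324) = (58 + 685)*46656 = 743*46656 = 34665408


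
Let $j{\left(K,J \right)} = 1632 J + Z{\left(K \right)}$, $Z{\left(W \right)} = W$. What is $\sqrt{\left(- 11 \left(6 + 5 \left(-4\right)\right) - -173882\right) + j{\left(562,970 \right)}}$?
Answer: $\sqrt{1757638} \approx 1325.8$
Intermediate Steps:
$j{\left(K,J \right)} = K + 1632 J$ ($j{\left(K,J \right)} = 1632 J + K = K + 1632 J$)
$\sqrt{\left(- 11 \left(6 + 5 \left(-4\right)\right) - -173882\right) + j{\left(562,970 \right)}} = \sqrt{\left(- 11 \left(6 + 5 \left(-4\right)\right) - -173882\right) + \left(562 + 1632 \cdot 970\right)} = \sqrt{\left(- 11 \left(6 - 20\right) + 173882\right) + \left(562 + 1583040\right)} = \sqrt{\left(\left(-11\right) \left(-14\right) + 173882\right) + 1583602} = \sqrt{\left(154 + 173882\right) + 1583602} = \sqrt{174036 + 1583602} = \sqrt{1757638}$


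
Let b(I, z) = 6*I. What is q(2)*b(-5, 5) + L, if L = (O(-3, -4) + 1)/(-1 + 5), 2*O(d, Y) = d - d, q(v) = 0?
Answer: ¼ ≈ 0.25000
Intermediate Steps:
O(d, Y) = 0 (O(d, Y) = (d - d)/2 = (½)*0 = 0)
L = ¼ (L = (0 + 1)/(-1 + 5) = 1/4 = 1*(¼) = ¼ ≈ 0.25000)
q(2)*b(-5, 5) + L = 0*(6*(-5)) + ¼ = 0*(-30) + ¼ = 0 + ¼ = ¼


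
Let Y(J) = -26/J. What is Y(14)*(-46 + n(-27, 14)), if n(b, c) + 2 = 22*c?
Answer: -3380/7 ≈ -482.86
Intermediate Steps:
n(b, c) = -2 + 22*c
Y(14)*(-46 + n(-27, 14)) = (-26/14)*(-46 + (-2 + 22*14)) = (-26*1/14)*(-46 + (-2 + 308)) = -13*(-46 + 306)/7 = -13/7*260 = -3380/7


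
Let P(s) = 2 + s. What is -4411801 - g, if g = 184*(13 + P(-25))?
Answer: -4409961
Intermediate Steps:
g = -1840 (g = 184*(13 + (2 - 25)) = 184*(13 - 23) = 184*(-10) = -1840)
-4411801 - g = -4411801 - 1*(-1840) = -4411801 + 1840 = -4409961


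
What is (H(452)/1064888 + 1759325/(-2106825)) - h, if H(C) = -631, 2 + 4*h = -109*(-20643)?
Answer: -50481466858800997/89741306424 ≈ -5.6252e+5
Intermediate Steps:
h = 2250085/4 (h = -½ + (-109*(-20643))/4 = -½ + (¼)*2250087 = -½ + 2250087/4 = 2250085/4 ≈ 5.6252e+5)
(H(452)/1064888 + 1759325/(-2106825)) - h = (-631/1064888 + 1759325/(-2106825)) - 1*2250085/4 = (-631*1/1064888 + 1759325*(-1/2106825)) - 2250085/4 = (-631/1064888 - 70373/84273) - 2250085/4 = -74992539487/89741306424 - 2250085/4 = -50481466858800997/89741306424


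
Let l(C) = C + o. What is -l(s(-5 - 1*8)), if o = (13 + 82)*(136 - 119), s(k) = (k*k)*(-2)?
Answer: -1277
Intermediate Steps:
s(k) = -2*k**2 (s(k) = k**2*(-2) = -2*k**2)
o = 1615 (o = 95*17 = 1615)
l(C) = 1615 + C (l(C) = C + 1615 = 1615 + C)
-l(s(-5 - 1*8)) = -(1615 - 2*(-5 - 1*8)**2) = -(1615 - 2*(-5 - 8)**2) = -(1615 - 2*(-13)**2) = -(1615 - 2*169) = -(1615 - 338) = -1*1277 = -1277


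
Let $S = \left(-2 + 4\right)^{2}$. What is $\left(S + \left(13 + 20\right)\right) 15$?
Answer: $555$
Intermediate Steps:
$S = 4$ ($S = 2^{2} = 4$)
$\left(S + \left(13 + 20\right)\right) 15 = \left(4 + \left(13 + 20\right)\right) 15 = \left(4 + 33\right) 15 = 37 \cdot 15 = 555$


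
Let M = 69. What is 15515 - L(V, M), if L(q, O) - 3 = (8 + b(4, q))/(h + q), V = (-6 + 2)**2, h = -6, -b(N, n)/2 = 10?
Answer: 77566/5 ≈ 15513.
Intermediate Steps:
b(N, n) = -20 (b(N, n) = -2*10 = -20)
V = 16 (V = (-4)**2 = 16)
L(q, O) = 3 - 12/(-6 + q) (L(q, O) = 3 + (8 - 20)/(-6 + q) = 3 - 12/(-6 + q))
15515 - L(V, M) = 15515 - 3*(-10 + 16)/(-6 + 16) = 15515 - 3*6/10 = 15515 - 1*9/5 = 15515 - 9/5 = 77566/5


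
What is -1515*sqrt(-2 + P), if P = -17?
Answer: -1515*I*sqrt(19) ≈ -6603.7*I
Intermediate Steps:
-1515*sqrt(-2 + P) = -1515*sqrt(-2 - 17) = -1515*I*sqrt(19)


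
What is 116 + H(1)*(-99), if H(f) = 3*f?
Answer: -181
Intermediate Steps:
116 + H(1)*(-99) = 116 + (3*1)*(-99) = 116 + 3*(-99) = 116 - 297 = -181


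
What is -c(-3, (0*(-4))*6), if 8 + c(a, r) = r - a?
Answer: 5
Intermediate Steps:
c(a, r) = -8 + r - a (c(a, r) = -8 + (r - a) = -8 + r - a)
-c(-3, (0*(-4))*6) = -(-8 + (0*(-4))*6 - 1*(-3)) = -(-8 + 0*6 + 3) = -(-8 + 0 + 3) = -1*(-5) = 5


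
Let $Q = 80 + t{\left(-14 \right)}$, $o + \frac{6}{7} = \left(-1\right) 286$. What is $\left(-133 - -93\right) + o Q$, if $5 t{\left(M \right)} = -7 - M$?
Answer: $- \frac{818656}{35} \approx -23390.0$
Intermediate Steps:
$t{\left(M \right)} = - \frac{7}{5} - \frac{M}{5}$ ($t{\left(M \right)} = \frac{-7 - M}{5} = - \frac{7}{5} - \frac{M}{5}$)
$o = - \frac{2008}{7}$ ($o = - \frac{6}{7} - 286 = - \frac{2008}{7} \approx -286.86$)
$Q = \frac{407}{5}$ ($Q = 80 - - \frac{7}{5} = 80 + \left(- \frac{7}{5} + \frac{14}{5}\right) = 80 + \frac{7}{5} = \frac{407}{5} \approx 81.4$)
$\left(-133 - -93\right) + o Q = \left(-133 - -93\right) - \frac{817256}{35} = \left(-133 + 93\right) - \frac{817256}{35} = -40 - \frac{817256}{35} = - \frac{818656}{35}$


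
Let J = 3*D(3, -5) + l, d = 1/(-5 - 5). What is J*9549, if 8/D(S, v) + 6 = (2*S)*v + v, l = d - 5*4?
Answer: -80985069/410 ≈ -1.9752e+5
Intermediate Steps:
d = -1/10 (d = 1/(-10) = -1/10 ≈ -0.10000)
l = -201/10 (l = -1/10 - 5*4 = -1/10 - 20 = -201/10 ≈ -20.100)
D(S, v) = 8/(-6 + v + 2*S*v) (D(S, v) = 8/(-6 + ((2*S)*v + v)) = 8/(-6 + (2*S*v + v)) = 8/(-6 + (v + 2*S*v)) = 8/(-6 + v + 2*S*v))
J = -8481/410 (J = 3*(8/(-6 - 5 + 2*3*(-5))) - 201/10 = 3*(8/(-6 - 5 - 30)) - 201/10 = 3*(8/(-41)) - 201/10 = 3*(8*(-1/41)) - 201/10 = 3*(-8/41) - 201/10 = -24/41 - 201/10 = -8481/410 ≈ -20.685)
J*9549 = -8481/410*9549 = -80985069/410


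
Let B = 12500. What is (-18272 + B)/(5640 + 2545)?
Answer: -5772/8185 ≈ -0.70519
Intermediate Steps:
(-18272 + B)/(5640 + 2545) = (-18272 + 12500)/(5640 + 2545) = -5772/8185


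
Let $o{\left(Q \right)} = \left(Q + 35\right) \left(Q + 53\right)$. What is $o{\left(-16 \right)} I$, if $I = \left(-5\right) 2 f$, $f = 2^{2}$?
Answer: $-28120$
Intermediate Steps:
$f = 4$
$I = -40$ ($I = \left(-5\right) 2 \cdot 4 = \left(-10\right) 4 = -40$)
$o{\left(Q \right)} = \left(35 + Q\right) \left(53 + Q\right)$
$o{\left(-16 \right)} I = \left(1855 + \left(-16\right)^{2} + 88 \left(-16\right)\right) \left(-40\right) = \left(1855 + 256 - 1408\right) \left(-40\right) = 703 \left(-40\right) = -28120$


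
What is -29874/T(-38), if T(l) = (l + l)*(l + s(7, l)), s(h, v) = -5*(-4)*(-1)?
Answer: -14937/2204 ≈ -6.7772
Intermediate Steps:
s(h, v) = -20 (s(h, v) = 20*(-1) = -20)
T(l) = 2*l*(-20 + l) (T(l) = (l + l)*(l - 20) = (2*l)*(-20 + l) = 2*l*(-20 + l))
-29874/T(-38) = -29874*(-1/(76*(-20 - 38))) = -29874/(2*(-38)*(-58)) = -29874/4408 = -29874*1/4408 = -14937/2204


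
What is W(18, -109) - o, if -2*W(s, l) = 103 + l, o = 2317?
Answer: -2314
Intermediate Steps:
W(s, l) = -103/2 - l/2 (W(s, l) = -(103 + l)/2 = -103/2 - l/2)
W(18, -109) - o = (-103/2 - ½*(-109)) - 1*2317 = (-103/2 + 109/2) - 2317 = 3 - 2317 = -2314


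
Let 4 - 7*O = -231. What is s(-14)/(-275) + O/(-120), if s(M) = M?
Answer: -10573/46200 ≈ -0.22885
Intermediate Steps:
O = 235/7 (O = 4/7 - 1/7*(-231) = 4/7 + 33 = 235/7 ≈ 33.571)
s(-14)/(-275) + O/(-120) = -14/(-275) + (235/7)/(-120) = -14*(-1/275) + (235/7)*(-1/120) = 14/275 - 47/168 = -10573/46200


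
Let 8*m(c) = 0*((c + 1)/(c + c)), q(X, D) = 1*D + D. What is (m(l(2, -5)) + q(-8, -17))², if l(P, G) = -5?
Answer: 1156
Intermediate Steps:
q(X, D) = 2*D (q(X, D) = D + D = 2*D)
m(c) = 0 (m(c) = (0*((c + 1)/(c + c)))/8 = (0*((1 + c)/((2*c))))/8 = (0*((1 + c)*(1/(2*c))))/8 = (0*((1 + c)/(2*c)))/8 = (⅛)*0 = 0)
(m(l(2, -5)) + q(-8, -17))² = (0 + 2*(-17))² = (0 - 34)² = (-34)² = 1156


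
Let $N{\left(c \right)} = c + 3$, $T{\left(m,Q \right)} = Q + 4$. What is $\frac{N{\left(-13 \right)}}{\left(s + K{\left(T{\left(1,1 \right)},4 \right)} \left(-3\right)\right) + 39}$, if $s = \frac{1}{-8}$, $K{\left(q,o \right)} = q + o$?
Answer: $- \frac{16}{19} \approx -0.8421$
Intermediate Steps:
$T{\left(m,Q \right)} = 4 + Q$
$K{\left(q,o \right)} = o + q$
$s = - \frac{1}{8} \approx -0.125$
$N{\left(c \right)} = 3 + c$
$\frac{N{\left(-13 \right)}}{\left(s + K{\left(T{\left(1,1 \right)},4 \right)} \left(-3\right)\right) + 39} = \frac{3 - 13}{\left(- \frac{1}{8} + \left(4 + \left(4 + 1\right)\right) \left(-3\right)\right) + 39} = \frac{1}{\left(- \frac{1}{8} + \left(4 + 5\right) \left(-3\right)\right) + 39} \left(-10\right) = \frac{1}{\left(- \frac{1}{8} + 9 \left(-3\right)\right) + 39} \left(-10\right) = \frac{1}{\left(- \frac{1}{8} - 27\right) + 39} \left(-10\right) = \frac{1}{- \frac{217}{8} + 39} \left(-10\right) = \frac{1}{\frac{95}{8}} \left(-10\right) = \frac{8}{95} \left(-10\right) = - \frac{16}{19}$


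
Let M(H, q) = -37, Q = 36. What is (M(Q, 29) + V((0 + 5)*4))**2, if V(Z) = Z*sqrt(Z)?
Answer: 9369 - 2960*sqrt(5) ≈ 2750.2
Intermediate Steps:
V(Z) = Z**(3/2)
(M(Q, 29) + V((0 + 5)*4))**2 = (-37 + ((0 + 5)*4)**(3/2))**2 = (-37 + (5*4)**(3/2))**2 = (-37 + 20**(3/2))**2 = (-37 + 40*sqrt(5))**2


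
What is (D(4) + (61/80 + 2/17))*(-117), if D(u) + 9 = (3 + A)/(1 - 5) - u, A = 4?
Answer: 2206971/1360 ≈ 1622.8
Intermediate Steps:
D(u) = -43/4 - u (D(u) = -9 + ((3 + 4)/(1 - 5) - u) = -9 + (7/(-4) - u) = -9 + (7*(-¼) - u) = -9 + (-7/4 - u) = -43/4 - u)
(D(4) + (61/80 + 2/17))*(-117) = ((-43/4 - 1*4) + (61/80 + 2/17))*(-117) = ((-43/4 - 4) + (61*(1/80) + 2*(1/17)))*(-117) = (-59/4 + (61/80 + 2/17))*(-117) = (-59/4 + 1197/1360)*(-117) = -18863/1360*(-117) = 2206971/1360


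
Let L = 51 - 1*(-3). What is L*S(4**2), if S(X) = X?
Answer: 864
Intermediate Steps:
L = 54 (L = 51 + 3 = 54)
L*S(4**2) = 54*4**2 = 54*16 = 864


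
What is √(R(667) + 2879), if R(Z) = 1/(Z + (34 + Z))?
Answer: 7*√3054326/228 ≈ 53.656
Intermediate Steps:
R(Z) = 1/(34 + 2*Z)
√(R(667) + 2879) = √(1/(2*(17 + 667)) + 2879) = √((½)/684 + 2879) = √((½)*(1/684) + 2879) = √(1/1368 + 2879) = √(3938473/1368) = 7*√3054326/228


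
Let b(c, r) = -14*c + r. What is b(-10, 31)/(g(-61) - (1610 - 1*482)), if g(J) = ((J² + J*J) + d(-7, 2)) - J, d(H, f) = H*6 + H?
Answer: 171/6326 ≈ 0.027031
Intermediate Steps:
d(H, f) = 7*H (d(H, f) = 6*H + H = 7*H)
b(c, r) = r - 14*c
g(J) = -49 - J + 2*J² (g(J) = ((J² + J*J) + 7*(-7)) - J = ((J² + J²) - 49) - J = (2*J² - 49) - J = (-49 + 2*J²) - J = -49 - J + 2*J²)
b(-10, 31)/(g(-61) - (1610 - 1*482)) = (31 - 14*(-10))/((-49 - 1*(-61) + 2*(-61)²) - (1610 - 1*482)) = (31 + 140)/((-49 + 61 + 2*3721) - (1610 - 482)) = 171/((-49 + 61 + 7442) - 1*1128) = 171/(7454 - 1128) = 171/6326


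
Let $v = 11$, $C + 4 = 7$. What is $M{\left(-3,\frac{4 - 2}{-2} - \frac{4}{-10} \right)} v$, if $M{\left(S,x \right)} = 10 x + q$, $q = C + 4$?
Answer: $11$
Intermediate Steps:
$C = 3$ ($C = -4 + 7 = 3$)
$q = 7$ ($q = 3 + 4 = 7$)
$M{\left(S,x \right)} = 7 + 10 x$ ($M{\left(S,x \right)} = 10 x + 7 = 7 + 10 x$)
$M{\left(-3,\frac{4 - 2}{-2} - \frac{4}{-10} \right)} v = \left(7 + 10 \left(\frac{4 - 2}{-2} - \frac{4}{-10}\right)\right) 11 = \left(7 + 10 \left(\left(4 - 2\right) \left(- \frac{1}{2}\right) - - \frac{2}{5}\right)\right) 11 = \left(7 + 10 \left(2 \left(- \frac{1}{2}\right) + \frac{2}{5}\right)\right) 11 = \left(7 + 10 \left(-1 + \frac{2}{5}\right)\right) 11 = \left(7 + 10 \left(- \frac{3}{5}\right)\right) 11 = \left(7 - 6\right) 11 = 1 \cdot 11 = 11$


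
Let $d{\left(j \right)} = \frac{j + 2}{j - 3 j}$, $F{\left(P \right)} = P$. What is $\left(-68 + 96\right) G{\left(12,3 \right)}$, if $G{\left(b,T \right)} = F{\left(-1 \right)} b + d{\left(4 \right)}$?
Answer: $-357$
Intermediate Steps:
$d{\left(j \right)} = - \frac{2 + j}{2 j}$ ($d{\left(j \right)} = \frac{2 + j}{\left(-2\right) j} = \left(2 + j\right) \left(- \frac{1}{2 j}\right) = - \frac{2 + j}{2 j}$)
$G{\left(b,T \right)} = - \frac{3}{4} - b$ ($G{\left(b,T \right)} = - b + \frac{-2 - 4}{2 \cdot 4} = - b + \frac{1}{2} \cdot \frac{1}{4} \left(-2 - 4\right) = - b + \frac{1}{2} \cdot \frac{1}{4} \left(-6\right) = - b - \frac{3}{4} = - \frac{3}{4} - b$)
$\left(-68 + 96\right) G{\left(12,3 \right)} = \left(-68 + 96\right) \left(- \frac{3}{4} - 12\right) = 28 \left(- \frac{3}{4} - 12\right) = 28 \left(- \frac{51}{4}\right) = -357$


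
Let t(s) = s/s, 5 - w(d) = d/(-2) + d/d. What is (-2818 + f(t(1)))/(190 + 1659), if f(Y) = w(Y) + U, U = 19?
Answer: -5589/3698 ≈ -1.5114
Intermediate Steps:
w(d) = 4 + d/2 (w(d) = 5 - (d/(-2) + d/d) = 5 - (d*(-½) + 1) = 5 - (-d/2 + 1) = 5 - (1 - d/2) = 5 + (-1 + d/2) = 4 + d/2)
t(s) = 1
f(Y) = 23 + Y/2 (f(Y) = (4 + Y/2) + 19 = 23 + Y/2)
(-2818 + f(t(1)))/(190 + 1659) = (-2818 + (23 + (½)*1))/(190 + 1659) = (-2818 + (23 + ½))/1849 = (-2818 + 47/2)*(1/1849) = -5589/2*1/1849 = -5589/3698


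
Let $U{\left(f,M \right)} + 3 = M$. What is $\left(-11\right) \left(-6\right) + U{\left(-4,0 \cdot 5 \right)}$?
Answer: $63$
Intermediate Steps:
$U{\left(f,M \right)} = -3 + M$
$\left(-11\right) \left(-6\right) + U{\left(-4,0 \cdot 5 \right)} = \left(-11\right) \left(-6\right) + \left(-3 + 0 \cdot 5\right) = 66 + \left(-3 + 0\right) = 66 - 3 = 63$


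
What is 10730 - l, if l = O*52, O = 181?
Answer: 1318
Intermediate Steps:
l = 9412 (l = 181*52 = 9412)
10730 - l = 10730 - 1*9412 = 10730 - 9412 = 1318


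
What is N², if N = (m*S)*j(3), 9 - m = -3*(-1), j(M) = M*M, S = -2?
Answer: 11664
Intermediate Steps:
j(M) = M²
m = 6 (m = 9 - (-3)*(-1) = 9 - 1*3 = 9 - 3 = 6)
N = -108 (N = (6*(-2))*3² = -12*9 = -108)
N² = (-108)² = 11664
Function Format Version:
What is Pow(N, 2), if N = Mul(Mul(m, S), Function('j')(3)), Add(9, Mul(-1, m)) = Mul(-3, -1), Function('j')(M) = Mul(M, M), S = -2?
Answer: 11664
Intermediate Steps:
Function('j')(M) = Pow(M, 2)
m = 6 (m = Add(9, Mul(-1, Mul(-3, -1))) = Add(9, Mul(-1, 3)) = Add(9, -3) = 6)
N = -108 (N = Mul(Mul(6, -2), Pow(3, 2)) = Mul(-12, 9) = -108)
Pow(N, 2) = Pow(-108, 2) = 11664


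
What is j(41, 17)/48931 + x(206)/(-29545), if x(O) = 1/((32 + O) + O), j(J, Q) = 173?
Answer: 2269361609/641875879380 ≈ 0.0035355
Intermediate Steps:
x(O) = 1/(32 + 2*O)
j(41, 17)/48931 + x(206)/(-29545) = 173/48931 + (1/(2*(16 + 206)))/(-29545) = 173*(1/48931) + ((½)/222)*(-1/29545) = 173/48931 + ((½)*(1/222))*(-1/29545) = 173/48931 + (1/444)*(-1/29545) = 173/48931 - 1/13117980 = 2269361609/641875879380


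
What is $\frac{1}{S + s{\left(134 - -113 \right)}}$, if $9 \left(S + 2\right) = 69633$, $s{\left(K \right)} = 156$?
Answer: $\frac{1}{7891} \approx 0.00012673$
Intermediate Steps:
$S = 7735$ ($S = -2 + \frac{1}{9} \cdot 69633 = -2 + 7737 = 7735$)
$\frac{1}{S + s{\left(134 - -113 \right)}} = \frac{1}{7735 + 156} = \frac{1}{7891}$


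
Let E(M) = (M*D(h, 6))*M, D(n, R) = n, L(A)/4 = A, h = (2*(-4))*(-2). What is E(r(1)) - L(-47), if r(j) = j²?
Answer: 204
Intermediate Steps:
h = 16 (h = -8*(-2) = 16)
L(A) = 4*A
E(M) = 16*M² (E(M) = (M*16)*M = (16*M)*M = 16*M²)
E(r(1)) - L(-47) = 16*(1²)² - 4*(-47) = 16*1² - 1*(-188) = 16*1 + 188 = 16 + 188 = 204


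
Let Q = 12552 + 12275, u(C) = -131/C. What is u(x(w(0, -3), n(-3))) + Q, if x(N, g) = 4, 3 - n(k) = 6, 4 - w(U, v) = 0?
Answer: 99177/4 ≈ 24794.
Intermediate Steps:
w(U, v) = 4 (w(U, v) = 4 - 1*0 = 4 + 0 = 4)
n(k) = -3 (n(k) = 3 - 1*6 = 3 - 6 = -3)
Q = 24827
u(x(w(0, -3), n(-3))) + Q = -131/4 + 24827 = 99177/4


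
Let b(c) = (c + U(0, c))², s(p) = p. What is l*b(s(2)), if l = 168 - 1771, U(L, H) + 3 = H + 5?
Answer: -57708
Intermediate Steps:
U(L, H) = 2 + H (U(L, H) = -3 + (H + 5) = -3 + (5 + H) = 2 + H)
b(c) = (2 + 2*c)² (b(c) = (c + (2 + c))² = (2 + 2*c)²)
l = -1603
l*b(s(2)) = -6412*(1 + 2)² = -6412*3² = -6412*9 = -1603*36 = -57708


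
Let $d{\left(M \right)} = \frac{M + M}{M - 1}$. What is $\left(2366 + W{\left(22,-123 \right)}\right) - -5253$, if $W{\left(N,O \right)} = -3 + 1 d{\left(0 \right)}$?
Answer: $7616$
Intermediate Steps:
$d{\left(M \right)} = \frac{2 M}{-1 + M}$
$W{\left(N,O \right)} = -3$ ($W{\left(N,O \right)} = -3 + 1 \cdot 2 \cdot 0 \frac{1}{-1 + 0} = -3 + 1 \cdot 2 \cdot 0 \frac{1}{-1} = -3 + 1 \cdot 2 \cdot 0 \left(-1\right) = -3 + 1 \cdot 0 = -3 + 0 = -3$)
$\left(2366 + W{\left(22,-123 \right)}\right) - -5253 = \left(2366 - 3\right) - -5253 = 2363 + 5253 = 7616$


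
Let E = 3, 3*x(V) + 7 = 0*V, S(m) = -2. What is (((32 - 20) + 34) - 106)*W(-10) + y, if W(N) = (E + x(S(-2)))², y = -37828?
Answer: -113564/3 ≈ -37855.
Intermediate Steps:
x(V) = -7/3 (x(V) = -7/3 + (0*V)/3 = -7/3 + (⅓)*0 = -7/3 + 0 = -7/3)
W(N) = 4/9 (W(N) = (3 - 7/3)² = (⅔)² = 4/9)
(((32 - 20) + 34) - 106)*W(-10) + y = (((32 - 20) + 34) - 106)*(4/9) - 37828 = ((12 + 34) - 106)*(4/9) - 37828 = (46 - 106)*(4/9) - 37828 = -60*4/9 - 37828 = -80/3 - 37828 = -113564/3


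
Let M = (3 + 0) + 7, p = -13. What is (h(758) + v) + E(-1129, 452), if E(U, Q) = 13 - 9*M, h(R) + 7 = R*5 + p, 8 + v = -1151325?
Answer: -1147640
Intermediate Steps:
M = 10 (M = 3 + 7 = 10)
v = -1151333 (v = -8 - 1151325 = -1151333)
h(R) = -20 + 5*R (h(R) = -7 + (R*5 - 13) = -7 + (5*R - 13) = -7 + (-13 + 5*R) = -20 + 5*R)
E(U, Q) = -77 (E(U, Q) = 13 - 9*10 = 13 - 90 = -77)
(h(758) + v) + E(-1129, 452) = ((-20 + 5*758) - 1151333) - 77 = ((-20 + 3790) - 1151333) - 77 = (3770 - 1151333) - 77 = -1147563 - 77 = -1147640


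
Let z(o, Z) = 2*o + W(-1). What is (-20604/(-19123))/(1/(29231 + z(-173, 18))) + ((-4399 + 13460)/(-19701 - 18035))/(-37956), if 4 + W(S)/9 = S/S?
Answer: 851636117866080415/27390018540768 ≈ 31093.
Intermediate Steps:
W(S) = -27 (W(S) = -36 + 9*(S/S) = -36 + 9*1 = -36 + 9 = -27)
z(o, Z) = -27 + 2*o (z(o, Z) = 2*o - 27 = -27 + 2*o)
(-20604/(-19123))/(1/(29231 + z(-173, 18))) + ((-4399 + 13460)/(-19701 - 18035))/(-37956) = (-20604/(-19123))/(1/(29231 + (-27 + 2*(-173)))) + ((-4399 + 13460)/(-19701 - 18035))/(-37956) = (-20604*(-1/19123))/(1/(29231 + (-27 - 346))) + (9061/(-37736))*(-1/37956) = 20604/(19123*(1/(29231 - 373))) + (9061*(-1/37736))*(-1/37956) = 20604/(19123*(1/28858)) - 9061/37736*(-1/37956) = 20604/(19123*(1/28858)) + 9061/1432307616 = (20604/19123)*28858 + 9061/1432307616 = 594590232/19123 + 9061/1432307616 = 851636117866080415/27390018540768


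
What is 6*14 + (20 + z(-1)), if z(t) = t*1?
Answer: 103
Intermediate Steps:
z(t) = t
6*14 + (20 + z(-1)) = 6*14 + (20 - 1) = 84 + 19 = 103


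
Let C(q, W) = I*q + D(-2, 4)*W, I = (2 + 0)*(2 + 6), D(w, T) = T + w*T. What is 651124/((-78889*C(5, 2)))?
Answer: -162781/1420002 ≈ -0.11463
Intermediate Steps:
D(w, T) = T + T*w
I = 16 (I = 2*8 = 16)
C(q, W) = -4*W + 16*q (C(q, W) = 16*q + (4*(1 - 2))*W = 16*q + (4*(-1))*W = 16*q - 4*W = -4*W + 16*q)
651124/((-78889*C(5, 2))) = 651124/((-78889*(-4*2 + 16*5))) = 651124/((-78889*(-8 + 80))) = 651124/((-78889*72)) = 651124/(-5680008) = 651124*(-1/5680008) = -162781/1420002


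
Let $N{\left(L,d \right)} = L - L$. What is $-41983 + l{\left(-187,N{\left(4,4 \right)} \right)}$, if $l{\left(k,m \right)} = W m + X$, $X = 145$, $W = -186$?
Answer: $-41838$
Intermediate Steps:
$N{\left(L,d \right)} = 0$
$l{\left(k,m \right)} = 145 - 186 m$ ($l{\left(k,m \right)} = - 186 m + 145 = 145 - 186 m$)
$-41983 + l{\left(-187,N{\left(4,4 \right)} \right)} = -41983 + \left(145 - 0\right) = -41983 + \left(145 + 0\right) = -41983 + 145 = -41838$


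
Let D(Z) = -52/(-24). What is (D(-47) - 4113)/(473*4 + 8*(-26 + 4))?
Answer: -24665/10296 ≈ -2.3956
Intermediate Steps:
D(Z) = 13/6 (D(Z) = -52*(-1/24) = 13/6)
(D(-47) - 4113)/(473*4 + 8*(-26 + 4)) = (13/6 - 4113)/(473*4 + 8*(-26 + 4)) = -24665/(6*(1892 + 8*(-22))) = -24665/(6*(1892 - 176)) = -24665/6/1716 = -24665/6*1/1716 = -24665/10296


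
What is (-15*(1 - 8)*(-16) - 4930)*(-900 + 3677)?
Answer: -18355970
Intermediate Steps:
(-15*(1 - 8)*(-16) - 4930)*(-900 + 3677) = (-15*(-7)*(-16) - 4930)*2777 = (105*(-16) - 4930)*2777 = (-1680 - 4930)*2777 = -6610*2777 = -18355970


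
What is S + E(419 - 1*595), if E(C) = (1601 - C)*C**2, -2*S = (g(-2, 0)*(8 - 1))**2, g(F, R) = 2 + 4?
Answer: 55043470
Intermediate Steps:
g(F, R) = 6
S = -882 (S = -36*(8 - 1)**2/2 = -(6*7)**2/2 = -1/2*42**2 = -1/2*1764 = -882)
E(C) = C**2*(1601 - C)
S + E(419 - 1*595) = -882 + (419 - 1*595)**2*(1601 - (419 - 1*595)) = -882 + (419 - 595)**2*(1601 - (419 - 595)) = -882 + (-176)**2*(1601 - 1*(-176)) = -882 + 30976*(1601 + 176) = -882 + 30976*1777 = -882 + 55044352 = 55043470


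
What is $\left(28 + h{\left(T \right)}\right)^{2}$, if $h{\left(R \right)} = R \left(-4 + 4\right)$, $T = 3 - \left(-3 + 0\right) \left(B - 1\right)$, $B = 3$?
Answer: $784$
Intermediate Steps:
$T = 9$ ($T = 3 - \left(-3 + 0\right) \left(3 - 1\right) = 3 - \left(-3\right) 2 = 3 - -6 = 3 + 6 = 9$)
$h{\left(R \right)} = 0$ ($h{\left(R \right)} = R 0 = 0$)
$\left(28 + h{\left(T \right)}\right)^{2} = \left(28 + 0\right)^{2} = 28^{2} = 784$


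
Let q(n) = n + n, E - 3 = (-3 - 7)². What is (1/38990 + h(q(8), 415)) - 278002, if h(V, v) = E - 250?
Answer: -10845029509/38990 ≈ -2.7815e+5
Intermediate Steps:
E = 103 (E = 3 + (-3 - 7)² = 3 + (-10)² = 3 + 100 = 103)
q(n) = 2*n
h(V, v) = -147 (h(V, v) = 103 - 250 = -147)
(1/38990 + h(q(8), 415)) - 278002 = (1/38990 - 147) - 278002 = -5731529/38990 - 278002 = -10845029509/38990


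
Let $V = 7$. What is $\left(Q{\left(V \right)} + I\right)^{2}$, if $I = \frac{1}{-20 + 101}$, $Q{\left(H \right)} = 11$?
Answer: $\frac{795664}{6561} \approx 121.27$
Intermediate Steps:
$I = \frac{1}{81} \approx 0.012346$
$\left(Q{\left(V \right)} + I\right)^{2} = \left(11 + \frac{1}{81}\right)^{2} = \left(\frac{892}{81}\right)^{2} = \frac{795664}{6561}$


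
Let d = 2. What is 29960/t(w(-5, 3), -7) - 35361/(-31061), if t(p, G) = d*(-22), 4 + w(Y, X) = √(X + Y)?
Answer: -232257919/341671 ≈ -679.77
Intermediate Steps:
w(Y, X) = -4 + √(X + Y)
t(p, G) = -44 (t(p, G) = 2*(-22) = -44)
29960/t(w(-5, 3), -7) - 35361/(-31061) = 29960/(-44) - 35361/(-31061) = 29960*(-1/44) - 35361*(-1/31061) = -7490/11 + 35361/31061 = -232257919/341671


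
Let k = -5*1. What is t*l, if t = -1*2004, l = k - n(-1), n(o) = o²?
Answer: 12024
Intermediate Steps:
k = -5
l = -6 (l = -5 - 1*(-1)² = -5 - 1*1 = -5 - 1 = -6)
t = -2004
t*l = -2004*(-6) = 12024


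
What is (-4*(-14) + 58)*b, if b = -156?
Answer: -17784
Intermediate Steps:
(-4*(-14) + 58)*b = (-4*(-14) + 58)*(-156) = (56 + 58)*(-156) = 114*(-156) = -17784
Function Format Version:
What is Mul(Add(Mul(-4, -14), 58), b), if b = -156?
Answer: -17784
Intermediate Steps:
Mul(Add(Mul(-4, -14), 58), b) = Mul(Add(Mul(-4, -14), 58), -156) = Mul(Add(56, 58), -156) = Mul(114, -156) = -17784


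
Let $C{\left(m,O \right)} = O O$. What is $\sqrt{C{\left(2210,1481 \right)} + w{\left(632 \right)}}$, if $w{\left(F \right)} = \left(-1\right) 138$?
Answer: $\sqrt{2193223} \approx 1481.0$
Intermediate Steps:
$w{\left(F \right)} = -138$
$C{\left(m,O \right)} = O^{2}$
$\sqrt{C{\left(2210,1481 \right)} + w{\left(632 \right)}} = \sqrt{1481^{2} - 138} = \sqrt{2193361 - 138} = \sqrt{2193223}$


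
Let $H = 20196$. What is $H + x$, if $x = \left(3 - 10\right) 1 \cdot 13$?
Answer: $20105$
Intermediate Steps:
$x = -91$ ($x = \left(3 - 10\right) 1 \cdot 13 = \left(-7\right) 1 \cdot 13 = \left(-7\right) 13 = -91$)
$H + x = 20196 - 91 = 20105$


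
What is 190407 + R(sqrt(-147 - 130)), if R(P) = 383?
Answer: 190790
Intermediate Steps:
190407 + R(sqrt(-147 - 130)) = 190407 + 383 = 190790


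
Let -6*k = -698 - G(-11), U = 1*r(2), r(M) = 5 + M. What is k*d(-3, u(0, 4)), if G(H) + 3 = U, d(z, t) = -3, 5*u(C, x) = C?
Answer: -351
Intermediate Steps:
u(C, x) = C/5
U = 7 (U = 1*(5 + 2) = 1*7 = 7)
G(H) = 4 (G(H) = -3 + 7 = 4)
k = 117 (k = -(-698 - 1*4)/6 = -(-698 - 4)/6 = -⅙*(-702) = 117)
k*d(-3, u(0, 4)) = 117*(-3) = -351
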